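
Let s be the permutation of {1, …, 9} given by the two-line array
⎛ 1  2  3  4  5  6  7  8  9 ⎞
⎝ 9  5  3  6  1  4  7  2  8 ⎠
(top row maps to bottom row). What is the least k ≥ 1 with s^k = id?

The disjoint-cycle form of s has cycle lengths 5, 2, 1, 1.
The order of s is the least common multiple of its cycle lengths: lcm(5, 2) = 10.

10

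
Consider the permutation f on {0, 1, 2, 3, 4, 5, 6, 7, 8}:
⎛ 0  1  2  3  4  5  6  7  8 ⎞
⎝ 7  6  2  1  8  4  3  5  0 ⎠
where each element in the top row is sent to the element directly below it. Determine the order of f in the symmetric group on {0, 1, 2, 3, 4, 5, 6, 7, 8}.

Writing f as disjoint cycles, the cycle lengths are 5, 3, 1.
Since disjoint cycles commute, ord(f) = lcm(5, 3) = 15.

15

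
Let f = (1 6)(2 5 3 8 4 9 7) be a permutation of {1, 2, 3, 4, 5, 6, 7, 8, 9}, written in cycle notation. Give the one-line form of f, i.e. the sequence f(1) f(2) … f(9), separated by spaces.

6 5 8 9 3 1 2 4 7

Image by image: 1↦6, 2↦5, 3↦8, 4↦9, 5↦3, 6↦1, 7↦2, 8↦4, 9↦7.
Listing these in domain order gives 6 5 8 9 3 1 2 4 7.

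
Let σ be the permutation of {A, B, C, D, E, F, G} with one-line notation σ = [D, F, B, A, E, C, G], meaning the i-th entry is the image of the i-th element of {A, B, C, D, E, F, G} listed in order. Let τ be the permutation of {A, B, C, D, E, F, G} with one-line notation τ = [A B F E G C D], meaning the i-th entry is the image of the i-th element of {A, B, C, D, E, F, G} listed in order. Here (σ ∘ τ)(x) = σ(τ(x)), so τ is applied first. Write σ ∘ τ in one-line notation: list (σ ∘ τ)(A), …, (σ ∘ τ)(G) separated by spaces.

D F C E G B A

For each element, apply τ then σ: A → A → D; B → B → F; C → F → C; D → E → E; E → G → G; F → C → B; G → D → A.
Collecting the images, σ ∘ τ = [D F C E G B A].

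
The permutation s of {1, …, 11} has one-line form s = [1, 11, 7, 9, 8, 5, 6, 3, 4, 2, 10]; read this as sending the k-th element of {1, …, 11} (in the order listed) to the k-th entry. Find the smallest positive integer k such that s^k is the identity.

Decomposing into disjoint cycles gives cycle lengths 5, 3, 2, 1.
The order of s is the least common multiple of its cycle lengths: lcm(5, 3, 2) = 30.

30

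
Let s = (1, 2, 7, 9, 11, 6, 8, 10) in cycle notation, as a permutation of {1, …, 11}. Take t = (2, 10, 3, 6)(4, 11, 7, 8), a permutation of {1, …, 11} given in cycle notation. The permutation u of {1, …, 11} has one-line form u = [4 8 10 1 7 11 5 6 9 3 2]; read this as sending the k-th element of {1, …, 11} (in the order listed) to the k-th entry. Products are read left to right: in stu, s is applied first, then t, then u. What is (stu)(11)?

8

(stu)(11) = u(t(s(11))). s(11) = 6, then t(6) = 2, then u(2) = 8, so the result is 8.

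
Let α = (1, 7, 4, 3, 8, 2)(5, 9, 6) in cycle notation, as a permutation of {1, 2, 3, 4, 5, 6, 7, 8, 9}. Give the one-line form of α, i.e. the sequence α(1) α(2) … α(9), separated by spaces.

Image by image: 1↦7, 2↦1, 3↦8, 4↦3, 5↦9, 6↦5, 7↦4, 8↦2, 9↦6.
Listing these in domain order gives 7 1 8 3 9 5 4 2 6.

7 1 8 3 9 5 4 2 6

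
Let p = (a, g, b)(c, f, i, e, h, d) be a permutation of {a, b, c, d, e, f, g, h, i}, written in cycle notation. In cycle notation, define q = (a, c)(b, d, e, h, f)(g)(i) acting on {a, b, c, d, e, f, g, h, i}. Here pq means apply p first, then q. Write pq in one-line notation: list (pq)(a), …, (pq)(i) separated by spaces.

g c b a f i d e h

(pq)(x) = q(p(x)). Computing each image: q(p(a)) = q(g) = g, q(p(b)) = q(a) = c, q(p(c)) = q(f) = b, q(p(d)) = q(c) = a, q(p(e)) = q(h) = f, q(p(f)) = q(i) = i, q(p(g)) = q(b) = d, q(p(h)) = q(d) = e, q(p(i)) = q(e) = h.
Hence pq = [g c b a f i d e h].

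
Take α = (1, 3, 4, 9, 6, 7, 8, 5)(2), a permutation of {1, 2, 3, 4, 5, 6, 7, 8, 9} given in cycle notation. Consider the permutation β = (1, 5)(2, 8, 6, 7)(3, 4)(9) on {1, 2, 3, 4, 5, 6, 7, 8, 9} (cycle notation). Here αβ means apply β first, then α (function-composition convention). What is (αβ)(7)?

2

β(7) = 2, then α(2) = 2; composing gives (αβ)(7) = 2.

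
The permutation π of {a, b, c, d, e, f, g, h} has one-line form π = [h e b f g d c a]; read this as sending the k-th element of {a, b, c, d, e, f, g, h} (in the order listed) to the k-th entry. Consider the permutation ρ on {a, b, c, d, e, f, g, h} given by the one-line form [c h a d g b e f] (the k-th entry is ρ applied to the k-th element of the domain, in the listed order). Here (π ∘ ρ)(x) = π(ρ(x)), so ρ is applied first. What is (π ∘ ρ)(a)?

First apply ρ: ρ(a) = c, then π(c) = b. Thus (π ∘ ρ)(a) = b.

b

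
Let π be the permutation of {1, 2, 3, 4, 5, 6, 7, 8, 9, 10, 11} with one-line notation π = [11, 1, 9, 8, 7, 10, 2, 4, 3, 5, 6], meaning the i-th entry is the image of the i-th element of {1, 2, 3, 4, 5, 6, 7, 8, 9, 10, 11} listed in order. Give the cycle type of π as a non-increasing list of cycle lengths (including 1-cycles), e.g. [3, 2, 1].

[7, 2, 2]

The disjoint cycles are (1, 11, 6, 10, 5, 7, 2)(3, 9)(4, 8), with lengths 7, 2, 2 in non-increasing order.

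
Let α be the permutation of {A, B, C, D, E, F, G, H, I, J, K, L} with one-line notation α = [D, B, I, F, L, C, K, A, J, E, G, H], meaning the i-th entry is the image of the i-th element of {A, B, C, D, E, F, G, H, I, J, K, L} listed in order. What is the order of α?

Decomposing into disjoint cycles gives cycle lengths 9, 2, 1.
The order is lcm(9, 2) = 18.

18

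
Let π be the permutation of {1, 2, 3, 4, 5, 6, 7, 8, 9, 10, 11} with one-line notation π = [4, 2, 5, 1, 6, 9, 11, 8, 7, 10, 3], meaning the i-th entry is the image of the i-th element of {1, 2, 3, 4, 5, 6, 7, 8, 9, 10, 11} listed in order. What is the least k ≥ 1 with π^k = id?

The disjoint-cycle form of π has cycle lengths 6, 2, 1, 1, 1.
The order of π is the least common multiple of its cycle lengths: lcm(6, 2) = 6.

6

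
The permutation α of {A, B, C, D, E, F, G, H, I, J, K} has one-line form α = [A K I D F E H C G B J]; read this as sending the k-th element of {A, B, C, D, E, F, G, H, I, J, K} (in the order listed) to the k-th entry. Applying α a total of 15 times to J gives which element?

J

Tracing J → B → … returns to J after 3 steps, so J lies in a 3-cycle (B, K, J).
Since the cycle has length 3, α^15 acts on it the same as α^0 (15 mod 3 = 0).
So α^15(J) = J.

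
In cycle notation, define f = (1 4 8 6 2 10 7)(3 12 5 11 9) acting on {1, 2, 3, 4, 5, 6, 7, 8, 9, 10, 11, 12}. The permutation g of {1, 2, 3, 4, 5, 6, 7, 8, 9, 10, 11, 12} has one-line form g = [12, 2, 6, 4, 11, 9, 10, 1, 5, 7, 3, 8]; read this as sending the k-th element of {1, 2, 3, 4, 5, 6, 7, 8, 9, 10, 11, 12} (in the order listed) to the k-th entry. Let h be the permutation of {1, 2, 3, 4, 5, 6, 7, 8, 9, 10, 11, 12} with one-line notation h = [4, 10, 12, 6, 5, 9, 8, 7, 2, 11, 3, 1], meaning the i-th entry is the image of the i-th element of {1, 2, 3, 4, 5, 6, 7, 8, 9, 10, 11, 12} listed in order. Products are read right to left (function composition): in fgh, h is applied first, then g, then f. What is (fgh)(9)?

(fgh)(9) = f(g(h(9))). h(9) = 2, then g(2) = 2, then f(2) = 10, so the result is 10.

10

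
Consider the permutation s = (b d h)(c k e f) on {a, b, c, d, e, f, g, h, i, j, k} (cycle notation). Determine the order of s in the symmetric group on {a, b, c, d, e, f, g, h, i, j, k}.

12

The disjoint cycles have lengths 4, 3, 1, 1, 1, 1.
The order is lcm(4, 3) = 12.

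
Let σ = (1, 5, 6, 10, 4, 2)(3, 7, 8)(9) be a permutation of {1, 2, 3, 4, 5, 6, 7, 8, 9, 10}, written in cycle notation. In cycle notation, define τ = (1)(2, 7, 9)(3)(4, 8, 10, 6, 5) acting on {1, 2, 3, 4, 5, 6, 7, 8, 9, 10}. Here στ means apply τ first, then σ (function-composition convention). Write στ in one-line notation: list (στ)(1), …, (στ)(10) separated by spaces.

5 8 7 3 2 6 9 4 1 10

(στ)(x) = σ(τ(x)). Computing each image: σ(τ(1)) = σ(1) = 5, σ(τ(2)) = σ(7) = 8, σ(τ(3)) = σ(3) = 7, σ(τ(4)) = σ(8) = 3, σ(τ(5)) = σ(4) = 2, σ(τ(6)) = σ(5) = 6, σ(τ(7)) = σ(9) = 9, σ(τ(8)) = σ(10) = 4, σ(τ(9)) = σ(2) = 1, σ(τ(10)) = σ(6) = 10.
Hence στ = [5 8 7 3 2 6 9 4 1 10].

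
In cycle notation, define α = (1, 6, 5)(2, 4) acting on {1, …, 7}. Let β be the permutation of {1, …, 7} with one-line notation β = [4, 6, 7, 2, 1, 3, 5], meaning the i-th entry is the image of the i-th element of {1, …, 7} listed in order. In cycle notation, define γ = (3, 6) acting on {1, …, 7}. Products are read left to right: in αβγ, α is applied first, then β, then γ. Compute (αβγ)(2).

Apply the permutations in order: α(2) = 4, then β(4) = 2, then γ(2) = 2. So (αβγ)(2) = 2.

2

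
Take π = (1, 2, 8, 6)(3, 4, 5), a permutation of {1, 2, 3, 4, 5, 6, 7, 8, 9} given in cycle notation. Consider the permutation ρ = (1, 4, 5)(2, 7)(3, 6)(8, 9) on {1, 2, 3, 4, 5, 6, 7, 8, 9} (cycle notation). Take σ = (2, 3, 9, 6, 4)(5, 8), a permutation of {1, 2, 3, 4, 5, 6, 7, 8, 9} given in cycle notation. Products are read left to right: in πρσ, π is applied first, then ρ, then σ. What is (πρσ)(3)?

Apply the permutations in order: π(3) = 4, then ρ(4) = 5, then σ(5) = 8. So (πρσ)(3) = 8.

8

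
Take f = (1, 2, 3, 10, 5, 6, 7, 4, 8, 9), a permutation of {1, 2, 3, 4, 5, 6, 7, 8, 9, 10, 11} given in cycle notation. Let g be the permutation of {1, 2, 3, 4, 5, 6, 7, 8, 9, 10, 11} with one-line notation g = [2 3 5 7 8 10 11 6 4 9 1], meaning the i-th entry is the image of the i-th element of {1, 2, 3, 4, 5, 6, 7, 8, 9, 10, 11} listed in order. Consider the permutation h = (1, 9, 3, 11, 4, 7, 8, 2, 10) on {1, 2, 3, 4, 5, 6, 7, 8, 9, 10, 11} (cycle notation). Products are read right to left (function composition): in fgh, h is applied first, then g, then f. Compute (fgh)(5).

9

(fgh)(5) = f(g(h(5))). h(5) = 5, then g(5) = 8, then f(8) = 9, so the result is 9.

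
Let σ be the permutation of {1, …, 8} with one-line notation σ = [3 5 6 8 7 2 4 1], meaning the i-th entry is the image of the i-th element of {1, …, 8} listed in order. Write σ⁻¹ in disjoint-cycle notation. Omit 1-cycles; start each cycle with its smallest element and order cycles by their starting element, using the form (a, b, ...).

(1, 8, 4, 7, 5, 2, 6, 3)

First write σ in disjoint cycles: (1, 3, 6, 2, 5, 7, 4, 8).
The inverse reverses every cycle; in canonical form, σ⁻¹ = (1, 8, 4, 7, 5, 2, 6, 3).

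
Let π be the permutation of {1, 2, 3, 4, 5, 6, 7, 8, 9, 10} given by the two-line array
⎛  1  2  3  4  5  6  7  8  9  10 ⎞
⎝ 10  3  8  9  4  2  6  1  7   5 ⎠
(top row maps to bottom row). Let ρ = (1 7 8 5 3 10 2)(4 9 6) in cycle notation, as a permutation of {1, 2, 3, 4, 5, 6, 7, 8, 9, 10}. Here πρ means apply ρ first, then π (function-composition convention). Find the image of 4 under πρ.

7

ρ(4) = 9, then π(9) = 7; composing gives (πρ)(4) = 7.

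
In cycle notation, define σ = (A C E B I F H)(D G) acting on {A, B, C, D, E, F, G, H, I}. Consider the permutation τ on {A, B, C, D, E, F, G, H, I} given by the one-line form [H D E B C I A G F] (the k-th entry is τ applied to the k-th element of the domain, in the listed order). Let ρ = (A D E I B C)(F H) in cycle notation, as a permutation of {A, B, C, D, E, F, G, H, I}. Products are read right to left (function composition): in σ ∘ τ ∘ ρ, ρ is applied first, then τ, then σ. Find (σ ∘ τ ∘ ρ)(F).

D

Chase F: ρ(F) = H; τ(H) = G; σ(G) = D. Hence (σ ∘ τ ∘ ρ)(F) = D.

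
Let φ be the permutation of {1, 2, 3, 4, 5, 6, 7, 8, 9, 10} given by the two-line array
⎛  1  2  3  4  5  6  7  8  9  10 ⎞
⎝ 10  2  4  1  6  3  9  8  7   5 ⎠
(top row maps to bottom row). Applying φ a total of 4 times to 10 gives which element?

4

Tracing 10 → 5 → … returns to 10 after 6 steps, so 10 lies in a 6-cycle (1, 10, 5, 6, 3, 4).
Stepping 4 places around the cycle: 10 → 5 → 6 → 3 → 4.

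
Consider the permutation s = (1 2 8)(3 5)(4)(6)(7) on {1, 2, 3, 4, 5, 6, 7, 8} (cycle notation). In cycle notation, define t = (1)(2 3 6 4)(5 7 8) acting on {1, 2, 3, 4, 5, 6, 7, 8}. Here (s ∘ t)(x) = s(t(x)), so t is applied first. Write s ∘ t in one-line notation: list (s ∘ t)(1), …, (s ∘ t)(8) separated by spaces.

2 5 6 8 7 4 1 3

(s ∘ t)(x) = s(t(x)). Computing each image: s(t(1)) = s(1) = 2, s(t(2)) = s(3) = 5, s(t(3)) = s(6) = 6, s(t(4)) = s(2) = 8, s(t(5)) = s(7) = 7, s(t(6)) = s(4) = 4, s(t(7)) = s(8) = 1, s(t(8)) = s(5) = 3.
Hence s ∘ t = [2 5 6 8 7 4 1 3].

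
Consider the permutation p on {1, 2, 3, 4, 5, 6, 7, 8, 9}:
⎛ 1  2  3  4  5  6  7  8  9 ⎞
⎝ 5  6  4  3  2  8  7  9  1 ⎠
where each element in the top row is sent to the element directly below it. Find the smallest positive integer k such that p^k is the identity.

The disjoint-cycle form of p has cycle lengths 6, 2, 1.
The order of p is the least common multiple of its cycle lengths: lcm(6, 2) = 6.

6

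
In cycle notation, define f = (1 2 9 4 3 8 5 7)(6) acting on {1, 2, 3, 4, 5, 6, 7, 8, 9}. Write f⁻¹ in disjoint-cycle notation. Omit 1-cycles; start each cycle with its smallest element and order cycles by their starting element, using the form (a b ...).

(1 7 5 8 3 4 9 2)

The inverse reverses each cycle.
Reversing each cycle of f and rotating so the smallest element leads gives (1 7 5 8 3 4 9 2).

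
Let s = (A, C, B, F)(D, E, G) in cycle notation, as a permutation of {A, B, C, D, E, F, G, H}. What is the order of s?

12

The disjoint cycles have lengths 4, 3, 1.
The order is lcm(4, 3) = 12.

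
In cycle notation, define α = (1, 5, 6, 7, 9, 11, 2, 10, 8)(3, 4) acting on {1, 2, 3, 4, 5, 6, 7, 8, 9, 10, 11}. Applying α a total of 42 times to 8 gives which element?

11

8 lies in the 9-cycle (1, 5, 6, 7, 9, 11, 2, 10, 8).
Since the cycle has length 9, α^42 acts on it the same as α^6 (42 mod 9 = 6).
Advancing 6 steps from 8: 8 → 1 → 5 → 6 → 7 → 9 → 11.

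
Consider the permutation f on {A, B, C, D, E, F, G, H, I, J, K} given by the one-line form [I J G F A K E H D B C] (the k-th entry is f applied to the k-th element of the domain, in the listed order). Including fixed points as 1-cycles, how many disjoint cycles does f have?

The cycle decomposition is (A I D F K C G E)(B J)(H), which has 3 cycles (counting 1-cycles).

3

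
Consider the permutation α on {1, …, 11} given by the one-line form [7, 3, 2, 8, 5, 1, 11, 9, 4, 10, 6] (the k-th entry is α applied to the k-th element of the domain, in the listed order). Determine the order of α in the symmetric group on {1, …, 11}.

12

Decomposing into disjoint cycles gives cycle lengths 4, 3, 2, 1, 1.
Since disjoint cycles commute, ord(α) = lcm(4, 3, 2) = 12.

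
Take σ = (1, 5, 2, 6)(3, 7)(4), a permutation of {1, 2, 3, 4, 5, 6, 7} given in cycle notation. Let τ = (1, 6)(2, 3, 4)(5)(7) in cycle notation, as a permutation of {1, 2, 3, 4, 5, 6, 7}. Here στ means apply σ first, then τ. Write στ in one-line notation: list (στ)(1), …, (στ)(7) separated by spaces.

For each element, apply σ then τ: 1 → 5 → 5; 2 → 6 → 1; 3 → 7 → 7; 4 → 4 → 2; 5 → 2 → 3; 6 → 1 → 6; 7 → 3 → 4.
So στ in one-line form is 5 1 7 2 3 6 4.

5 1 7 2 3 6 4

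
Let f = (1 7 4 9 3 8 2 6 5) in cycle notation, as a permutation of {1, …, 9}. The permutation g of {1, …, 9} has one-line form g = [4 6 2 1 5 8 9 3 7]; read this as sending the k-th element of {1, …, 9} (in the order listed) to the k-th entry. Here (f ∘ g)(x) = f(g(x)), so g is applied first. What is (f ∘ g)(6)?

First apply g: g(6) = 8, then f(8) = 2. Thus (f ∘ g)(6) = 2.

2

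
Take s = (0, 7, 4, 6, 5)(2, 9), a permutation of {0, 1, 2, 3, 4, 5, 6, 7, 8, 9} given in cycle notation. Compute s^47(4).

4 lies in the 5-cycle (0, 7, 4, 6, 5).
Since the cycle has length 5, s^47 acts on it the same as s^2 (47 mod 5 = 2).
Advancing 2 steps from 4: 4 → 6 → 5.

5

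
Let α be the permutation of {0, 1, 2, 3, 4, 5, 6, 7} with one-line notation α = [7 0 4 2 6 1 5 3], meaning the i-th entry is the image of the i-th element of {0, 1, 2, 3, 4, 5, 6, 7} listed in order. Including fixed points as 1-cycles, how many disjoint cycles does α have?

The cycle decomposition is (0, 7, 3, 2, 4, 6, 5, 1), which has 1 cycle (counting 1-cycles).

1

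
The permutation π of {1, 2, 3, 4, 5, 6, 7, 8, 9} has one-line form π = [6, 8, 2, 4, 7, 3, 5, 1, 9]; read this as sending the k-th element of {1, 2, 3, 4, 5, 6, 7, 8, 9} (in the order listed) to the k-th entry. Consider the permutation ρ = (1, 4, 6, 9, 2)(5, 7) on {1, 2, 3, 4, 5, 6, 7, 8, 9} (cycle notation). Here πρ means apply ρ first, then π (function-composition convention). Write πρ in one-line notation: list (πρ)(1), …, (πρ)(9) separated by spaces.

(πρ)(x) = π(ρ(x)). Computing each image: π(ρ(1)) = π(4) = 4, π(ρ(2)) = π(1) = 6, π(ρ(3)) = π(3) = 2, π(ρ(4)) = π(6) = 3, π(ρ(5)) = π(7) = 5, π(ρ(6)) = π(9) = 9, π(ρ(7)) = π(5) = 7, π(ρ(8)) = π(8) = 1, π(ρ(9)) = π(2) = 8.
Hence πρ = [4 6 2 3 5 9 7 1 8].

4 6 2 3 5 9 7 1 8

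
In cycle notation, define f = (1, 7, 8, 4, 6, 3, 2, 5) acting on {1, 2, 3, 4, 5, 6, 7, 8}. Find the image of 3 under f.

2

In the cycle (1, 7, 8, 4, 6, 3, 2, 5), 3 is followed by 2, so f(3) = 2.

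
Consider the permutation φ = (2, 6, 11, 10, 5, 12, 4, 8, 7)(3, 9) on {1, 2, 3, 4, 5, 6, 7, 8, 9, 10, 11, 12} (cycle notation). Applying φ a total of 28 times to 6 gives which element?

11

6 lies in the 9-cycle (2, 6, 11, 10, 5, 12, 4, 8, 7).
Since the cycle has length 9, φ^28 acts on it the same as φ^1 (28 mod 9 = 1).
Stepping 1 place around the cycle: 6 → 11.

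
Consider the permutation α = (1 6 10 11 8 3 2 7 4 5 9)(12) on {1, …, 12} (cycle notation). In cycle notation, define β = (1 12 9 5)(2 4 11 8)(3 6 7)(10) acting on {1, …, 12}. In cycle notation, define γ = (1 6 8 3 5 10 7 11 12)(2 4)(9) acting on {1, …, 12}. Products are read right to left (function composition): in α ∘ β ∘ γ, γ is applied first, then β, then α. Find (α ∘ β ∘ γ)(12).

12

Apply the permutations in order: γ(12) = 1, then β(1) = 12, then α(12) = 12. So (α ∘ β ∘ γ)(12) = 12.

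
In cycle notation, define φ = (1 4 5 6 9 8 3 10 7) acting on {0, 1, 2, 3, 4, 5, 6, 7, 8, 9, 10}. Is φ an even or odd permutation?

The cycle lengths are 9, 1, 1.
A cycle of length ℓ contributes ℓ−1 transpositions, so φ is a product of 8 transpositions — even.

even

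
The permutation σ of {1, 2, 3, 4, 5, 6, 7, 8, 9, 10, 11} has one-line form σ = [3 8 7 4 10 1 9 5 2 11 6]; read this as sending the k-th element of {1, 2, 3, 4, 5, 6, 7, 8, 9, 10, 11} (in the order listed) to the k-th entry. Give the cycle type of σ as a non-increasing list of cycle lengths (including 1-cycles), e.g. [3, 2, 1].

[10, 1]

The disjoint cycles are (1 3 7 9 2 8 5 10 11 6)(4), with lengths 10, 1 in non-increasing order.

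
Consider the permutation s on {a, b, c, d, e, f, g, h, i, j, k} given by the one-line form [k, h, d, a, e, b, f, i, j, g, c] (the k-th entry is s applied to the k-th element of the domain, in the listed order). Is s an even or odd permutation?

even

In disjoint-cycle form the cycle lengths are 6, 4, 1.
A cycle is odd iff its length is even; s has 2 even-length cycles, so sgn(s) = (−1)^2 and s is even.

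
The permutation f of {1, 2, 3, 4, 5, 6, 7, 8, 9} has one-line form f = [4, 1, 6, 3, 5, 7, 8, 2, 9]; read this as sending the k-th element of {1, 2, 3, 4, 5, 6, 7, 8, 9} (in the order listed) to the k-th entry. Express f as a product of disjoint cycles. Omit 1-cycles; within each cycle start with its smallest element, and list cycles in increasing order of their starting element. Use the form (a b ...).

From 1: 1 → 4 → 3 → 6 → 7 → 8 → 2 → 1, closing the cycle (1 4 3 6 7 8 2).
Repeating from the next unused element and collecting all non-trivial cycles gives (1 4 3 6 7 8 2).

(1 4 3 6 7 8 2)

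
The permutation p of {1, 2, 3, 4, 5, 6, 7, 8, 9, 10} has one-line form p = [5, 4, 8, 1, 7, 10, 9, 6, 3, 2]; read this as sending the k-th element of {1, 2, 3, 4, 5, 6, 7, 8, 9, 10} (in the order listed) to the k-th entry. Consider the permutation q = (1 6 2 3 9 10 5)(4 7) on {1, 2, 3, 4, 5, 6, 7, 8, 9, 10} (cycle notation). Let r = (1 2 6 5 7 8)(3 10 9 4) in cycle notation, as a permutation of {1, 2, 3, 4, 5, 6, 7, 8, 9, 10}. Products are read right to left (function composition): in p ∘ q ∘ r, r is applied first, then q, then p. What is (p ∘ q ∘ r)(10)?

2

(p ∘ q ∘ r)(10) = p(q(r(10))). r(10) = 9, then q(9) = 10, then p(10) = 2, so the result is 2.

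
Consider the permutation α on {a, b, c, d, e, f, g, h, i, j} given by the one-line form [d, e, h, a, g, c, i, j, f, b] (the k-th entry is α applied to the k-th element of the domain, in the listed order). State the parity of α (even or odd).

even

In disjoint-cycle form the cycle lengths are 8, 2.
A cycle is odd iff its length is even; α has 2 even-length cycles, so sgn(α) = (−1)^2 and α is even.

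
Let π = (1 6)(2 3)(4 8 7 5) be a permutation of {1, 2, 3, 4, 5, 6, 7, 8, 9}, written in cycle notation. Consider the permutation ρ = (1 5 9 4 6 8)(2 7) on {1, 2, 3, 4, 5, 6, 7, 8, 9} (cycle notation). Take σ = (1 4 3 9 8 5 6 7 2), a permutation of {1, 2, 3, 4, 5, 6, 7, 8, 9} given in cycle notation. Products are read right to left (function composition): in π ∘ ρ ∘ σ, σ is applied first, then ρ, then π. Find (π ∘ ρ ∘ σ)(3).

8

Chase 3: σ(3) = 9; ρ(9) = 4; π(4) = 8. Hence (π ∘ ρ ∘ σ)(3) = 8.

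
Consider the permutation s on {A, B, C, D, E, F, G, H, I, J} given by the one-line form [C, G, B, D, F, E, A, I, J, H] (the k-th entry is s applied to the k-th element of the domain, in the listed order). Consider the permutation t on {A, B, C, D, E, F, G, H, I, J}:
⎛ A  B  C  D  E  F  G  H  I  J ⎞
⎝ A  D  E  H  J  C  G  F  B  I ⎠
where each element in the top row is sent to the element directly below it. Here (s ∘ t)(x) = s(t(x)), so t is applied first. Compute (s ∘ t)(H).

E

(s ∘ t)(H) = s(t(H)). t(H) = F, then s(F) = E. So (s ∘ t)(H) = E.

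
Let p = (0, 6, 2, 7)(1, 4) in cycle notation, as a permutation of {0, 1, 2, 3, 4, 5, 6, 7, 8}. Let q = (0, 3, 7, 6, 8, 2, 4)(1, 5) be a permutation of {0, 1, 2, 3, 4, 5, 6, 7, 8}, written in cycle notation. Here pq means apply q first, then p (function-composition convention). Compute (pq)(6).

8

(pq)(6) = p(q(6)). q(6) = 8, then p(8) = 8. So (pq)(6) = 8.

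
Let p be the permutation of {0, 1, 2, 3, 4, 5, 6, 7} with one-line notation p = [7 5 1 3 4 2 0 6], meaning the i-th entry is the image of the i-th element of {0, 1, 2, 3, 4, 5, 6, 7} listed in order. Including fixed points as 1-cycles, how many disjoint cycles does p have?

4

The cycle decomposition is (0 7 6)(1 5 2)(3)(4), which has 4 cycles (counting 1-cycles).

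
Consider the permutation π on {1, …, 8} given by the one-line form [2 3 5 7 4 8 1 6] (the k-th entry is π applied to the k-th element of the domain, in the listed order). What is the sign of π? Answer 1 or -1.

In disjoint-cycle form the cycle lengths are 6, 2.
A cycle of length ℓ contributes ℓ−1 transpositions, so π is a product of 5 + 1 = 6 transpositions — even.

1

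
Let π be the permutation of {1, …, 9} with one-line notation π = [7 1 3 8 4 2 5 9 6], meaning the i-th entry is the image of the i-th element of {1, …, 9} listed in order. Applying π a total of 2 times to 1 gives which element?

5

Tracing 1 → 7 → … returns to 1 after 8 steps, so 1 lies in an 8-cycle (1 7 5 4 8 9 6 2).
Advancing 2 steps from 1: 1 → 7 → 5.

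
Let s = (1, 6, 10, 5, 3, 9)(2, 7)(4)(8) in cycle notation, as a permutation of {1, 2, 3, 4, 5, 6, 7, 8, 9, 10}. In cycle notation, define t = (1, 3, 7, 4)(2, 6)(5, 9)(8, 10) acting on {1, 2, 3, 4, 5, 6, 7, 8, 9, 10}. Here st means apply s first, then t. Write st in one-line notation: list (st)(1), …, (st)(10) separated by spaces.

For each element, apply s then t: 1 → 6 → 2; 2 → 7 → 4; 3 → 9 → 5; 4 → 4 → 1; 5 → 3 → 7; 6 → 10 → 8; 7 → 2 → 6; 8 → 8 → 10; 9 → 1 → 3; 10 → 5 → 9.
Collecting the images, st = [2 4 5 1 7 8 6 10 3 9].

2 4 5 1 7 8 6 10 3 9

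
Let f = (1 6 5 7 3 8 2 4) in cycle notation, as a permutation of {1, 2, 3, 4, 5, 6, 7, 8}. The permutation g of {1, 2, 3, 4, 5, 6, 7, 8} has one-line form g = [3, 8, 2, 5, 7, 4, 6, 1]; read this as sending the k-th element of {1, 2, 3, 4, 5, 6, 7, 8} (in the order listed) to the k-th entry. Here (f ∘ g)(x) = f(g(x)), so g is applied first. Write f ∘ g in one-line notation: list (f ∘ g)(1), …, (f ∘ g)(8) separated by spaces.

8 2 4 7 3 1 5 6

(f ∘ g)(x) = f(g(x)). Computing each image: f(g(1)) = f(3) = 8, f(g(2)) = f(8) = 2, f(g(3)) = f(2) = 4, f(g(4)) = f(5) = 7, f(g(5)) = f(7) = 3, f(g(6)) = f(4) = 1, f(g(7)) = f(6) = 5, f(g(8)) = f(1) = 6.
Hence f ∘ g = [8 2 4 7 3 1 5 6].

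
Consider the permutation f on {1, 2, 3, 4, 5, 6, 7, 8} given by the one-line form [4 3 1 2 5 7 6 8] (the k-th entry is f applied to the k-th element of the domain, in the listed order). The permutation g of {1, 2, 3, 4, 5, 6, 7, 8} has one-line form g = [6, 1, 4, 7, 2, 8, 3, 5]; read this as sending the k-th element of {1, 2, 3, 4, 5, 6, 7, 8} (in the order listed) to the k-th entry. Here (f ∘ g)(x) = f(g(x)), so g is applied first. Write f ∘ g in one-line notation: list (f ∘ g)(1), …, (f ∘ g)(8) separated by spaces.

(f ∘ g)(x) = f(g(x)). Computing each image: f(g(1)) = f(6) = 7, f(g(2)) = f(1) = 4, f(g(3)) = f(4) = 2, f(g(4)) = f(7) = 6, f(g(5)) = f(2) = 3, f(g(6)) = f(8) = 8, f(g(7)) = f(3) = 1, f(g(8)) = f(5) = 5.
Hence f ∘ g = [7 4 2 6 3 8 1 5].

7 4 2 6 3 8 1 5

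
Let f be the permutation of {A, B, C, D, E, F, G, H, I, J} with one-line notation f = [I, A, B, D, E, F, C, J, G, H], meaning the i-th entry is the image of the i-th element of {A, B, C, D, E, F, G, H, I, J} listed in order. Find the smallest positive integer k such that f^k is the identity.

Writing f as disjoint cycles, the cycle lengths are 5, 2, 1, 1, 1.
The order of f is the least common multiple of its cycle lengths: lcm(5, 2) = 10.

10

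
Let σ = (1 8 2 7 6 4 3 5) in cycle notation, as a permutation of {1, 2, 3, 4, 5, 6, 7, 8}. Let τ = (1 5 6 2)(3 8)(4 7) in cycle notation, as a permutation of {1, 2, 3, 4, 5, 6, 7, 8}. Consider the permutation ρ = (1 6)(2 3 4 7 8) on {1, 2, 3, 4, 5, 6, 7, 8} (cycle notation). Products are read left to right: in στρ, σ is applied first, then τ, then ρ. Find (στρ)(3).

Apply the permutations in order: σ(3) = 5, then τ(5) = 6, then ρ(6) = 1. So (στρ)(3) = 1.

1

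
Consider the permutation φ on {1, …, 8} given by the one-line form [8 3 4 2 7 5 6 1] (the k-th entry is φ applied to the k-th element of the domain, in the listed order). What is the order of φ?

6

The disjoint-cycle form of φ has cycle lengths 3, 3, 2.
Since disjoint cycles commute, ord(φ) = lcm(3, 3, 2) = 6.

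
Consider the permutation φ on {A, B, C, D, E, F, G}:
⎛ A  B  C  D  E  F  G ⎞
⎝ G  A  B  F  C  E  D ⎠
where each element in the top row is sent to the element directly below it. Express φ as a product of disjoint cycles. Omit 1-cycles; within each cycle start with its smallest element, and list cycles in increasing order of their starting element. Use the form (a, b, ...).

Iterating φ from A gives A → G → D → F → E → C → B → A; that is the 7-cycle (A, G, D, F, E, C, B).
Repeating from the next unused element and collecting all non-trivial cycles gives (A, G, D, F, E, C, B).

(A, G, D, F, E, C, B)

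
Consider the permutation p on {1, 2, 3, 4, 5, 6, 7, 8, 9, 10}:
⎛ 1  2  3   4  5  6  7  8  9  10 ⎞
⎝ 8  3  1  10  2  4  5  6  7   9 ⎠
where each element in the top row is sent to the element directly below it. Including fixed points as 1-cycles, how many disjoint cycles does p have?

1

The cycle decomposition is (1 8 6 4 10 9 7 5 2 3), which has 1 cycle (counting 1-cycles).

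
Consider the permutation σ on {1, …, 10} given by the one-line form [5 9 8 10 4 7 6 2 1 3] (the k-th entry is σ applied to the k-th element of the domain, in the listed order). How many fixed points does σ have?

0

No element satisfies σ(x) = x, so there are 0 fixed points.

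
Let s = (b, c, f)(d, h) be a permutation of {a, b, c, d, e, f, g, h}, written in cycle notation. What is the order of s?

The disjoint cycles have lengths 3, 2, 1, 1, 1.
Since disjoint cycles commute, ord(s) = lcm(3, 2) = 6.

6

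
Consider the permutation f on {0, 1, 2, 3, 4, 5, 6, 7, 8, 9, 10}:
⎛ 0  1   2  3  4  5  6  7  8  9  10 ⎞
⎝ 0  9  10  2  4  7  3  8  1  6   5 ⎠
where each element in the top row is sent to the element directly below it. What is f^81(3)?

3

Tracing 3 → 2 → … returns to 3 after 9 steps, so 3 lies in a 9-cycle (1, 9, 6, 3, 2, 10, 5, 7, 8).
On a 9-cycle, f^9 is the identity, so f^81 = f^0 there (81 ≡ 0 mod 9).
So f^81(3) = 3.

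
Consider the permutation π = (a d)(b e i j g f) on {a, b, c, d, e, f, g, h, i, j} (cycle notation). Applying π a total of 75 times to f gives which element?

i

f lies in the 6-cycle (b e i j g f).
Since the cycle has length 6, π^75 acts on it the same as π^3 (75 mod 6 = 3).
Advancing 3 steps from f: f → b → e → i.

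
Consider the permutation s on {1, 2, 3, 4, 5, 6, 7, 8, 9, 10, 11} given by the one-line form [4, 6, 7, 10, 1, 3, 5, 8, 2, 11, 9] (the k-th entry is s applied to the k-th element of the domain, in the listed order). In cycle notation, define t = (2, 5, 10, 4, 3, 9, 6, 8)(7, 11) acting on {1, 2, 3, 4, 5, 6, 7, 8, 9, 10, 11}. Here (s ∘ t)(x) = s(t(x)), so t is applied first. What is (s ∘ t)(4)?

(s ∘ t)(4) = s(t(4)). t(4) = 3, then s(3) = 7. So (s ∘ t)(4) = 7.

7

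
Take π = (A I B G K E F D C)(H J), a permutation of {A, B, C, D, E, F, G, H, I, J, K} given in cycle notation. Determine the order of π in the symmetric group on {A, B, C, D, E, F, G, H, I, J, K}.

The disjoint cycles have lengths 9, 2.
The order is lcm(9, 2) = 18.

18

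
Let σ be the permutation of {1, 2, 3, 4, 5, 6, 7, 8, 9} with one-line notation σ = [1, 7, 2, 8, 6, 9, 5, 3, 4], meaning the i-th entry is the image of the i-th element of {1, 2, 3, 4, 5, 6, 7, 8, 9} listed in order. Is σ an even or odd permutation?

odd

In disjoint-cycle form the cycle lengths are 8, 1.
A cycle is odd iff its length is even; σ has 1 even-length cycle, so sgn(σ) = (−1)^1 and σ is odd.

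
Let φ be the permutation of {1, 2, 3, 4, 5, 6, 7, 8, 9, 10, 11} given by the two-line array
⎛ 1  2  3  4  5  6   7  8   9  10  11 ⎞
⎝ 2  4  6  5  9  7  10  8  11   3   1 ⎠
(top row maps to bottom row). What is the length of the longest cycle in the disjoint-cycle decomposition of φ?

6

Decomposing into disjoint cycles gives (1, 2, 4, 5, 9, 11)(3, 6, 7, 10); the longest has length 6.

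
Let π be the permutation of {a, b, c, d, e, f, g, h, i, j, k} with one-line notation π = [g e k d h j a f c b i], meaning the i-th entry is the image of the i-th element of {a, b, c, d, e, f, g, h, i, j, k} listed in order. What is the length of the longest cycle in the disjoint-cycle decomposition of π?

5

Decomposing into disjoint cycles gives (a g)(b e h f j)(c k i); the longest has length 5.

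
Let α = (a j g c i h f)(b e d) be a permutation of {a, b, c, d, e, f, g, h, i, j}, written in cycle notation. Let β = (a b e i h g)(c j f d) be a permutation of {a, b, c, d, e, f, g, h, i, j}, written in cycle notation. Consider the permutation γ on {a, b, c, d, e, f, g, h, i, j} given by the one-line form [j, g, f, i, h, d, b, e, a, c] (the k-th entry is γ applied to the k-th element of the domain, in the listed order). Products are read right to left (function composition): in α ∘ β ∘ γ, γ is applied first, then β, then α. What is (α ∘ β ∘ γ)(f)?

i

(α ∘ β ∘ γ)(f) = α(β(γ(f))). γ(f) = d, then β(d) = c, then α(c) = i, so the result is i.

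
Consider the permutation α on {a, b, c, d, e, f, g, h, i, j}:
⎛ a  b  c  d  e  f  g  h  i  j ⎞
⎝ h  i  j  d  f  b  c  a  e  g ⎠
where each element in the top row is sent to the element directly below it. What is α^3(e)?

Tracing e → f → … returns to e after 4 steps, so e lies in a 4-cycle (b, i, e, f).
Stepping 3 places around the cycle: e → f → b → i.

i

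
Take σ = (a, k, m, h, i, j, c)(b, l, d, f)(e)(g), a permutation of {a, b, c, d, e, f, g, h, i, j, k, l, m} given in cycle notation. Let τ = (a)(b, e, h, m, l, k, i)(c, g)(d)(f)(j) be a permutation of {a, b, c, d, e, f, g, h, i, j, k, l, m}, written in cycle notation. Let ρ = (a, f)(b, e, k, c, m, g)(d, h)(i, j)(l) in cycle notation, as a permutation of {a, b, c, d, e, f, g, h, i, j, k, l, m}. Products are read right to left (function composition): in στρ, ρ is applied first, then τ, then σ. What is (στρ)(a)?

b

Apply the permutations in order: ρ(a) = f, then τ(f) = f, then σ(f) = b. So (στρ)(a) = b.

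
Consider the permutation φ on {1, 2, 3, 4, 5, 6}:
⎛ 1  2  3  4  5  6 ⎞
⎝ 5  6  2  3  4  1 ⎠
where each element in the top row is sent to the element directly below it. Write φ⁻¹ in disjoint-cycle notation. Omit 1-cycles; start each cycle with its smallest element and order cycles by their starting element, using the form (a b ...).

(1 6 2 3 4 5)

First write φ in disjoint cycles: (1 5 4 3 2 6).
Reversing each cycle (and rotating so the smallest element leads) gives φ⁻¹ = (1 6 2 3 4 5).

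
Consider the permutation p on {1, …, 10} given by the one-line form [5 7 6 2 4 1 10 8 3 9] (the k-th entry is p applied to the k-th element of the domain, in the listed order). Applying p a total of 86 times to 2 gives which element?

6

Tracing 2 → 7 → … returns to 2 after 9 steps, so 2 lies in a 9-cycle (1, 5, 4, 2, 7, 10, 9, 3, 6).
Since the cycle has length 9, p^86 acts on it the same as p^5 (86 mod 9 = 5).
Advancing 5 steps from 2: 2 → 7 → 10 → 9 → 3 → 6.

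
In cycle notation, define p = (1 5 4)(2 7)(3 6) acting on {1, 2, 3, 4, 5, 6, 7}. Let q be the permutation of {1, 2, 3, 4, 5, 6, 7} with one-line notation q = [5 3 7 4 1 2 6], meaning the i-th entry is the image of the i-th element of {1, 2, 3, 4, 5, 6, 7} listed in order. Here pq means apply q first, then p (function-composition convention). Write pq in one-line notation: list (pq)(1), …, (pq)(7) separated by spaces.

For each element, apply q then p: 1 → 5 → 4; 2 → 3 → 6; 3 → 7 → 2; 4 → 4 → 1; 5 → 1 → 5; 6 → 2 → 7; 7 → 6 → 3.
Collecting the images, pq = [4 6 2 1 5 7 3].

4 6 2 1 5 7 3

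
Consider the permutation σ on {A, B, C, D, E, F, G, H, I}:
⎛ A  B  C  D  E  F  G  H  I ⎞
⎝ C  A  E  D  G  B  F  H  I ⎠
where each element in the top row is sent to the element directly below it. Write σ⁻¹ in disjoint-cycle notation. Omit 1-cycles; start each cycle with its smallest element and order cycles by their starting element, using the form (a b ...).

(A B F G E C)

The cycle decomposition of σ is (A C E G F B).
Reversing each cycle (and rotating so the smallest element leads) gives σ⁻¹ = (A B F G E C).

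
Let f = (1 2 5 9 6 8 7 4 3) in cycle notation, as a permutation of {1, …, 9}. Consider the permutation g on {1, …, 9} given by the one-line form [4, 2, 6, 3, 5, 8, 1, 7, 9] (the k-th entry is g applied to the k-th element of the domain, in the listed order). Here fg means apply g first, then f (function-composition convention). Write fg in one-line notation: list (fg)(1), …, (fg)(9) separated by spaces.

(fg)(x) = f(g(x)). Computing each image: f(g(1)) = f(4) = 3, f(g(2)) = f(2) = 5, f(g(3)) = f(6) = 8, f(g(4)) = f(3) = 1, f(g(5)) = f(5) = 9, f(g(6)) = f(8) = 7, f(g(7)) = f(1) = 2, f(g(8)) = f(7) = 4, f(g(9)) = f(9) = 6.
Hence fg = [3 5 8 1 9 7 2 4 6].

3 5 8 1 9 7 2 4 6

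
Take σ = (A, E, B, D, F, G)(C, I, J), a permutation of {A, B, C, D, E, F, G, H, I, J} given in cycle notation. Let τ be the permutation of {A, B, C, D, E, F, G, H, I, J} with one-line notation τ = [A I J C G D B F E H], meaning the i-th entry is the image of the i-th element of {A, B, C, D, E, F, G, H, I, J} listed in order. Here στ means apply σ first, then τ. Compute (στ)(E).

I

First apply σ: σ(E) = B, then τ(B) = I. Thus (στ)(E) = I.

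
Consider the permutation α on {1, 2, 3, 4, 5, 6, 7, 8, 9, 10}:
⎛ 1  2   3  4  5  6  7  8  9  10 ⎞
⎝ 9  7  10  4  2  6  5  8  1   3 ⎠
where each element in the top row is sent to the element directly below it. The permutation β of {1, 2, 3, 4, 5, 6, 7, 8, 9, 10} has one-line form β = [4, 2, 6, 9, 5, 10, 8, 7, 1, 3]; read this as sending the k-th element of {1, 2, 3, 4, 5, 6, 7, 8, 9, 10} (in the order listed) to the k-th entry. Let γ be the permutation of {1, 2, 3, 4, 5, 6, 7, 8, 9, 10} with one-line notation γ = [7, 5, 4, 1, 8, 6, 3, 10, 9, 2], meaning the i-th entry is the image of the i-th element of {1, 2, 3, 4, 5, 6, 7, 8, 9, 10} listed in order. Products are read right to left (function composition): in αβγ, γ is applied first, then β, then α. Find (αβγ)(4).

4

(αβγ)(4) = α(β(γ(4))). γ(4) = 1, then β(1) = 4, then α(4) = 4, so the result is 4.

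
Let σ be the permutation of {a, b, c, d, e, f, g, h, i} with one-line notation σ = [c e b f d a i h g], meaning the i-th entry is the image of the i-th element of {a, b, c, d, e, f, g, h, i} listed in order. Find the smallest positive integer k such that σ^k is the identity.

6

Writing σ as disjoint cycles, the cycle lengths are 6, 2, 1.
Since disjoint cycles commute, ord(σ) = lcm(6, 2) = 6.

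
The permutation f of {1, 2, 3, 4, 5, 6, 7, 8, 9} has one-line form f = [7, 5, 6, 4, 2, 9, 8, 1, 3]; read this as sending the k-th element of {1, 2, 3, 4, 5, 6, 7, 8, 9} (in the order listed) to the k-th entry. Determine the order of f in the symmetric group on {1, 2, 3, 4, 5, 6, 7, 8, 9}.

6

The disjoint-cycle form of f has cycle lengths 3, 3, 2, 1.
The order of f is the least common multiple of its cycle lengths: lcm(3, 3, 2) = 6.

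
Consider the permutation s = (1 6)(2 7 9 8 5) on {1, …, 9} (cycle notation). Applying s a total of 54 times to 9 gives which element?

9 lies in the 5-cycle (2 7 9 8 5).
On a 5-cycle, s^5 is the identity, so s^54 = s^4 there (54 ≡ 4 mod 5).
Advancing 4 steps from 9: 9 → 8 → 5 → 2 → 7.

7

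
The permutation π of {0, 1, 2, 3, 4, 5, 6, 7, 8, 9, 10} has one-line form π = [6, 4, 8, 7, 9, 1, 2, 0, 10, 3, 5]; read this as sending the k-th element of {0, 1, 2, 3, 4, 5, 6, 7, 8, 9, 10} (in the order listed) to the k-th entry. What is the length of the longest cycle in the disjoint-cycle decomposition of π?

Decomposing into disjoint cycles gives (0, 6, 2, 8, 10, 5, 1, 4, 9, 3, 7); the longest has length 11.

11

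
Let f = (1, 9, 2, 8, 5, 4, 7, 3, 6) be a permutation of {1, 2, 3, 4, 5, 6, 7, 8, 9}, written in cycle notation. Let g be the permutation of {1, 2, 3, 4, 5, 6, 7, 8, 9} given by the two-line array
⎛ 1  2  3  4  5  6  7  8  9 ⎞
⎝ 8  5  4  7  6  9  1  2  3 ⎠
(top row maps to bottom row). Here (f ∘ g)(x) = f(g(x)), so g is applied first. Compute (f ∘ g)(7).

9

First apply g: g(7) = 1, then f(1) = 9. Thus (f ∘ g)(7) = 9.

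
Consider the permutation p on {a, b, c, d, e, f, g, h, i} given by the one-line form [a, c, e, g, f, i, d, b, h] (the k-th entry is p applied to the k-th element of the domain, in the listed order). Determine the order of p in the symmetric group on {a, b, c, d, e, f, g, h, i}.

Decomposing into disjoint cycles gives cycle lengths 6, 2, 1.
The order of p is the least common multiple of its cycle lengths: lcm(6, 2) = 6.

6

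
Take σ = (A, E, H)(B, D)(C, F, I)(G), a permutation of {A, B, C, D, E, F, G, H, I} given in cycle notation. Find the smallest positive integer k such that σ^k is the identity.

6

The disjoint cycles have lengths 3, 3, 2, 1.
The order is lcm(3, 3, 2) = 6.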